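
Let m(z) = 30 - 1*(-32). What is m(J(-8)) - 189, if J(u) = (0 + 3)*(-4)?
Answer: -127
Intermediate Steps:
J(u) = -12 (J(u) = 3*(-4) = -12)
m(z) = 62 (m(z) = 30 + 32 = 62)
m(J(-8)) - 189 = 62 - 189 = -127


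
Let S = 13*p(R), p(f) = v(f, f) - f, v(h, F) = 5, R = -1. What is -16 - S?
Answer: -94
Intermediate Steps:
p(f) = 5 - f
S = 78 (S = 13*(5 - 1*(-1)) = 13*(5 + 1) = 13*6 = 78)
-16 - S = -16 - 1*78 = -16 - 78 = -94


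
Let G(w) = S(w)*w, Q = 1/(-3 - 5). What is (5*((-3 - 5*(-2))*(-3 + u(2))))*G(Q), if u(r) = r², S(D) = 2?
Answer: -35/4 ≈ -8.7500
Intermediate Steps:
Q = -⅛ (Q = 1/(-8) = -⅛ ≈ -0.12500)
G(w) = 2*w
(5*((-3 - 5*(-2))*(-3 + u(2))))*G(Q) = (5*((-3 - 5*(-2))*(-3 + 2²)))*(2*(-⅛)) = (5*((-3 + 10)*(-3 + 4)))*(-¼) = (5*(7*1))*(-¼) = (5*7)*(-¼) = 35*(-¼) = -35/4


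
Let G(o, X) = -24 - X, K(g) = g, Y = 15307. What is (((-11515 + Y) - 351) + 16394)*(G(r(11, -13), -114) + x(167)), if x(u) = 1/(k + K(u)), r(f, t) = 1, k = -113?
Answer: 96417935/54 ≈ 1.7855e+6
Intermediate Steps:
x(u) = 1/(-113 + u)
(((-11515 + Y) - 351) + 16394)*(G(r(11, -13), -114) + x(167)) = (((-11515 + 15307) - 351) + 16394)*((-24 - 1*(-114)) + 1/(-113 + 167)) = ((3792 - 351) + 16394)*((-24 + 114) + 1/54) = (3441 + 16394)*(90 + 1/54) = 19835*(4861/54) = 96417935/54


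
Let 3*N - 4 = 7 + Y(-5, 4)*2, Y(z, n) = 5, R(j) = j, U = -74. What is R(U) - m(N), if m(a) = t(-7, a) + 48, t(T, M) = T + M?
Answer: -122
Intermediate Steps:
t(T, M) = M + T
N = 7 (N = 4/3 + (7 + 5*2)/3 = 4/3 + (7 + 10)/3 = 4/3 + (1/3)*17 = 4/3 + 17/3 = 7)
m(a) = 41 + a (m(a) = (a - 7) + 48 = (-7 + a) + 48 = 41 + a)
R(U) - m(N) = -74 - (41 + 7) = -74 - 1*48 = -74 - 48 = -122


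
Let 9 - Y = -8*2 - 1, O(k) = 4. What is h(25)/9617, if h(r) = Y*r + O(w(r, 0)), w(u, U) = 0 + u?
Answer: 654/9617 ≈ 0.068005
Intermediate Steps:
w(u, U) = u
Y = 26 (Y = 9 - (-8*2 - 1) = 9 - (-16 - 1) = 9 - 1*(-17) = 9 + 17 = 26)
h(r) = 4 + 26*r (h(r) = 26*r + 4 = 4 + 26*r)
h(25)/9617 = (4 + 26*25)/9617 = (4 + 650)*(1/9617) = 654*(1/9617) = 654/9617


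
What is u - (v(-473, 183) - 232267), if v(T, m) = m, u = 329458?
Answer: 561542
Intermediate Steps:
u - (v(-473, 183) - 232267) = 329458 - (183 - 232267) = 329458 - 1*(-232084) = 329458 + 232084 = 561542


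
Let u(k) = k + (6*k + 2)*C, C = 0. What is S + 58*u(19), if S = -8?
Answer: 1094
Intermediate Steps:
u(k) = k (u(k) = k + (6*k + 2)*0 = k + (2 + 6*k)*0 = k + 0 = k)
S + 58*u(19) = -8 + 58*19 = -8 + 1102 = 1094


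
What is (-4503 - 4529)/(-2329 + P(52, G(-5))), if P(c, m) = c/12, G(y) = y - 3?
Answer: 13548/3487 ≈ 3.8853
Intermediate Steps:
G(y) = -3 + y
P(c, m) = c/12 (P(c, m) = c*(1/12) = c/12)
(-4503 - 4529)/(-2329 + P(52, G(-5))) = (-4503 - 4529)/(-2329 + (1/12)*52) = -9032/(-2329 + 13/3) = -9032/(-6974/3) = -9032*(-3/6974) = 13548/3487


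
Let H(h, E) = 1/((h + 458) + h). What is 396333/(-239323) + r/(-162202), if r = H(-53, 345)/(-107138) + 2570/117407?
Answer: -40662925830982896868973/24554030589474739424896 ≈ -1.6561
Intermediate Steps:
H(h, E) = 1/(458 + 2*h) (H(h, E) = 1/((458 + h) + h) = 1/(458 + 2*h))
r = 96921202913/4427720410432 (r = (1/(2*(229 - 53)))/(-107138) + 2570/117407 = ((½)/176)*(-1/107138) + 2570*(1/117407) = ((½)*(1/176))*(-1/107138) + 2570/117407 = (1/352)*(-1/107138) + 2570/117407 = -1/37712576 + 2570/117407 = 96921202913/4427720410432 ≈ 0.021890)
396333/(-239323) + r/(-162202) = 396333/(-239323) + (96921202913/4427720410432)/(-162202) = 396333*(-1/239323) + (96921202913/4427720410432)*(-1/162202) = -56619/34189 - 96921202913/718185106012891264 = -40662925830982896868973/24554030589474739424896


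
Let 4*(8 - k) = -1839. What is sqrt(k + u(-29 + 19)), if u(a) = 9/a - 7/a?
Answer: 3*sqrt(5195)/10 ≈ 21.623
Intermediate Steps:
u(a) = 2/a
k = 1871/4 (k = 8 - 1/4*(-1839) = 8 + 1839/4 = 1871/4 ≈ 467.75)
sqrt(k + u(-29 + 19)) = sqrt(1871/4 + 2/(-29 + 19)) = sqrt(1871/4 + 2/(-10)) = sqrt(1871/4 + 2*(-1/10)) = sqrt(1871/4 - 1/5) = sqrt(9351/20) = 3*sqrt(5195)/10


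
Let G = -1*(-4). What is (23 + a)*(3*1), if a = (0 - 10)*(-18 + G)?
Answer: 489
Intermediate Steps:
G = 4
a = 140 (a = (0 - 10)*(-18 + 4) = -10*(-14) = 140)
(23 + a)*(3*1) = (23 + 140)*(3*1) = 163*3 = 489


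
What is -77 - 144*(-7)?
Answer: 931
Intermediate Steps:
-77 - 144*(-7) = -77 + 1008 = 931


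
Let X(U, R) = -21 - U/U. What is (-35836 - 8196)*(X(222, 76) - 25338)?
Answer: 1116651520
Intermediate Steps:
X(U, R) = -22 (X(U, R) = -21 - 1*1 = -21 - 1 = -22)
(-35836 - 8196)*(X(222, 76) - 25338) = (-35836 - 8196)*(-22 - 25338) = -44032*(-25360) = 1116651520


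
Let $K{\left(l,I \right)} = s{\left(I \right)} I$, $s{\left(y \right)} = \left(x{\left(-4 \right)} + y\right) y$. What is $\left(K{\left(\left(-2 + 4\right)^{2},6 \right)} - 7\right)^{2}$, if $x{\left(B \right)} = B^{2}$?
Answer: $616225$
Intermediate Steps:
$s{\left(y \right)} = y \left(16 + y\right)$ ($s{\left(y \right)} = \left(\left(-4\right)^{2} + y\right) y = \left(16 + y\right) y = y \left(16 + y\right)$)
$K{\left(l,I \right)} = I^{2} \left(16 + I\right)$ ($K{\left(l,I \right)} = I \left(16 + I\right) I = I^{2} \left(16 + I\right)$)
$\left(K{\left(\left(-2 + 4\right)^{2},6 \right)} - 7\right)^{2} = \left(6^{2} \left(16 + 6\right) - 7\right)^{2} = \left(36 \cdot 22 - 7\right)^{2} = \left(792 - 7\right)^{2} = 785^{2} = 616225$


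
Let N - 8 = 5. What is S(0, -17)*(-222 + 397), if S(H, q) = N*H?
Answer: 0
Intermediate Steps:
N = 13 (N = 8 + 5 = 13)
S(H, q) = 13*H
S(0, -17)*(-222 + 397) = (13*0)*(-222 + 397) = 0*175 = 0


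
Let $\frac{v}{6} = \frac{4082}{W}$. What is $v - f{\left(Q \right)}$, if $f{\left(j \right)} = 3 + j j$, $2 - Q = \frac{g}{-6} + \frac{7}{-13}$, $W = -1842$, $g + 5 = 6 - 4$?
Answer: $- \frac{4244391}{207532} \approx -20.452$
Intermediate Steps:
$g = -3$ ($g = -5 + \left(6 - 4\right) = -5 + 2 = -3$)
$Q = \frac{53}{26}$ ($Q = 2 - \left(- \frac{3}{-6} + \frac{7}{-13}\right) = 2 - \left(\left(-3\right) \left(- \frac{1}{6}\right) + 7 \left(- \frac{1}{13}\right)\right) = 2 - \left(\frac{1}{2} - \frac{7}{13}\right) = 2 - - \frac{1}{26} = 2 + \frac{1}{26} = \frac{53}{26} \approx 2.0385$)
$f{\left(j \right)} = 3 + j^{2}$
$v = - \frac{4082}{307}$ ($v = 6 \frac{4082}{-1842} = 6 \cdot 4082 \left(- \frac{1}{1842}\right) = 6 \left(- \frac{2041}{921}\right) = - \frac{4082}{307} \approx -13.296$)
$v - f{\left(Q \right)} = - \frac{4082}{307} - \left(3 + \left(\frac{53}{26}\right)^{2}\right) = - \frac{4082}{307} - \left(3 + \frac{2809}{676}\right) = - \frac{4082}{307} - \frac{4837}{676} = - \frac{4244391}{207532}$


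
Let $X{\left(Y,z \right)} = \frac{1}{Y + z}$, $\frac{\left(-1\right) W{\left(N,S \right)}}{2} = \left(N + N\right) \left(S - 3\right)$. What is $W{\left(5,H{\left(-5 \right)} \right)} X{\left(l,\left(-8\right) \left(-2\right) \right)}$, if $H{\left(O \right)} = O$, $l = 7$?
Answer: $\frac{160}{23} \approx 6.9565$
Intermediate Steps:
$W{\left(N,S \right)} = - 4 N \left(-3 + S\right)$ ($W{\left(N,S \right)} = - 2 \left(N + N\right) \left(S - 3\right) = - 2 \cdot 2 N \left(-3 + S\right) = - 4 N \left(-3 + S\right)$)
$W{\left(5,H{\left(-5 \right)} \right)} X{\left(l,\left(-8\right) \left(-2\right) \right)} = \frac{4 \cdot 5 \left(3 - -5\right)}{7 - -16} = \frac{4 \cdot 5 \left(3 + 5\right)}{7 + 16} = \frac{4 \cdot 5 \cdot 8}{23} = 160 \cdot \frac{1}{23} = \frac{160}{23}$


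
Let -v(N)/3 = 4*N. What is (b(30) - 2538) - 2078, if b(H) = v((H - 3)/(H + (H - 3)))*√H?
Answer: -4616 - 108*√30/19 ≈ -4647.1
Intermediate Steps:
v(N) = -12*N
b(H) = -12*√H*(-3 + H)/(-3 + 2*H) (b(H) = (-12*(H - 3)/(H + (H - 3)))*√H = (-12*(-3 + H)/(H + (-3 + H)))*√H = (-12*(-3 + H)/(-3 + 2*H))*√H = -12*√H*(-3 + H)/(-3 + 2*H))
(b(30) - 2538) - 2078 = (12*√30*(3 - 1*30)/(-3 + 2*30) - 2538) - 2078 = (12*√30*(3 - 30)/(-3 + 60) - 2538) - 2078 = (12*√30*(-27)/57 - 2538) - 2078 = (12*√30*(1/57)*(-27) - 2538) - 2078 = (-108*√30/19 - 2538) - 2078 = (-2538 - 108*√30/19) - 2078 = -4616 - 108*√30/19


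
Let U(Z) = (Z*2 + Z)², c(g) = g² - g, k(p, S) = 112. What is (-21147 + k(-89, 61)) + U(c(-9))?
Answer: 51865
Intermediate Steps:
U(Z) = 9*Z² (U(Z) = (2*Z + Z)² = (3*Z)² = 9*Z²)
(-21147 + k(-89, 61)) + U(c(-9)) = (-21147 + 112) + 9*(-9*(-1 - 9))² = -21035 + 9*(-9*(-10))² = -21035 + 9*90² = -21035 + 9*8100 = -21035 + 72900 = 51865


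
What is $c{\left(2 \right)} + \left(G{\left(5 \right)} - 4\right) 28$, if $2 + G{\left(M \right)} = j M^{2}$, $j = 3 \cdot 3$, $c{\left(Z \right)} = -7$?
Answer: $6125$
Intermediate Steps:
$j = 9$
$G{\left(M \right)} = -2 + 9 M^{2}$
$c{\left(2 \right)} + \left(G{\left(5 \right)} - 4\right) 28 = -7 + \left(\left(-2 + 9 \cdot 5^{2}\right) - 4\right) 28 = -7 + \left(\left(-2 + 9 \cdot 25\right) - 4\right) 28 = -7 + \left(\left(-2 + 225\right) - 4\right) 28 = -7 + \left(223 - 4\right) 28 = -7 + 219 \cdot 28 = -7 + 6132 = 6125$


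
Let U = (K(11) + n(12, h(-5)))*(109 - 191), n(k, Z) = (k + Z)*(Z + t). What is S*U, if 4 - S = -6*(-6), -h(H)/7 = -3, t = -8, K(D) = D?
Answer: 1154560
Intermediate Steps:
h(H) = 21 (h(H) = -7*(-3) = 21)
n(k, Z) = (-8 + Z)*(Z + k) (n(k, Z) = (k + Z)*(Z - 8) = (Z + k)*(-8 + Z) = (-8 + Z)*(Z + k))
S = -32 (S = 4 - (-6)*(-6) = 4 - 1*36 = 4 - 36 = -32)
U = -36080 (U = (11 + (21² - 8*21 - 8*12 + 21*12))*(109 - 191) = (11 + (441 - 168 - 96 + 252))*(-82) = (11 + 429)*(-82) = 440*(-82) = -36080)
S*U = -32*(-36080) = 1154560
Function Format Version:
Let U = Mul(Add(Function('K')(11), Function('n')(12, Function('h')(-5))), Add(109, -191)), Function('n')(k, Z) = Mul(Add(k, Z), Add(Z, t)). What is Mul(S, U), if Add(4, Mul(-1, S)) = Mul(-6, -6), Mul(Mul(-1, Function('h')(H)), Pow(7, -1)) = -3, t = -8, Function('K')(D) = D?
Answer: 1154560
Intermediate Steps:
Function('h')(H) = 21 (Function('h')(H) = Mul(-7, -3) = 21)
Function('n')(k, Z) = Mul(Add(-8, Z), Add(Z, k)) (Function('n')(k, Z) = Mul(Add(k, Z), Add(Z, -8)) = Mul(Add(Z, k), Add(-8, Z)) = Mul(Add(-8, Z), Add(Z, k)))
S = -32 (S = Add(4, Mul(-1, Mul(-6, -6))) = Add(4, Mul(-1, 36)) = Add(4, -36) = -32)
U = -36080 (U = Mul(Add(11, Add(Pow(21, 2), Mul(-8, 21), Mul(-8, 12), Mul(21, 12))), Add(109, -191)) = Mul(Add(11, Add(441, -168, -96, 252)), -82) = Mul(Add(11, 429), -82) = Mul(440, -82) = -36080)
Mul(S, U) = Mul(-32, -36080) = 1154560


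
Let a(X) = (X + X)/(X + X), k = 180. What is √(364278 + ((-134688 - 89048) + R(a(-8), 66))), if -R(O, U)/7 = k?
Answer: √139282 ≈ 373.21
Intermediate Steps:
a(X) = 1 (a(X) = (2*X)/((2*X)) = (2*X)*(1/(2*X)) = 1)
R(O, U) = -1260 (R(O, U) = -7*180 = -1260)
√(364278 + ((-134688 - 89048) + R(a(-8), 66))) = √(364278 + ((-134688 - 89048) - 1260)) = √(364278 + (-223736 - 1260)) = √(364278 - 224996) = √139282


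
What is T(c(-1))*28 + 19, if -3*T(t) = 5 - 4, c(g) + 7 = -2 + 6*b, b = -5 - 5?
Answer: 29/3 ≈ 9.6667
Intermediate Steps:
b = -10
c(g) = -69 (c(g) = -7 + (-2 + 6*(-10)) = -7 + (-2 - 60) = -7 - 62 = -69)
T(t) = -1/3 (T(t) = -(5 - 4)/3 = -1/3*1 = -1/3)
T(c(-1))*28 + 19 = -1/3*28 + 19 = -28/3 + 19 = 29/3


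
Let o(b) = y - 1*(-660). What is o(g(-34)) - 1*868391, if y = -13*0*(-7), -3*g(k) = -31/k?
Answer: -867731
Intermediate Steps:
g(k) = 31/(3*k) (g(k) = -(-31)/(3*k) = 31/(3*k))
y = 0 (y = 0*(-7) = 0)
o(b) = 660 (o(b) = 0 - 1*(-660) = 0 + 660 = 660)
o(g(-34)) - 1*868391 = 660 - 1*868391 = 660 - 868391 = -867731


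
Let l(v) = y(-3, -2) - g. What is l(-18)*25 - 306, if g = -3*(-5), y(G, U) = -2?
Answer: -731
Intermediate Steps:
g = 15
l(v) = -17 (l(v) = -2 - 1*15 = -2 - 15 = -17)
l(-18)*25 - 306 = -17*25 - 306 = -425 - 306 = -731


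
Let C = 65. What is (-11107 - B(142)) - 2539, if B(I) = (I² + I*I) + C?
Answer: -54039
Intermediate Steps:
B(I) = 65 + 2*I² (B(I) = (I² + I*I) + 65 = (I² + I²) + 65 = 2*I² + 65 = 65 + 2*I²)
(-11107 - B(142)) - 2539 = (-11107 - (65 + 2*142²)) - 2539 = (-11107 - (65 + 2*20164)) - 2539 = (-11107 - (65 + 40328)) - 2539 = (-11107 - 1*40393) - 2539 = (-11107 - 40393) - 2539 = -51500 - 2539 = -54039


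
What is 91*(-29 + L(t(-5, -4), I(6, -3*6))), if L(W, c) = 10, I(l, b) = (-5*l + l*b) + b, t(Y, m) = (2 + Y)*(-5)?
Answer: -1729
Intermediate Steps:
t(Y, m) = -10 - 5*Y
I(l, b) = b - 5*l + b*l (I(l, b) = (-5*l + b*l) + b = b - 5*l + b*l)
91*(-29 + L(t(-5, -4), I(6, -3*6))) = 91*(-29 + 10) = 91*(-19) = -1729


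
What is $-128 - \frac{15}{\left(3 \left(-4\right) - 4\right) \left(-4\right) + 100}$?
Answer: $- \frac{21007}{164} \approx -128.09$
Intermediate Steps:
$-128 - \frac{15}{\left(3 \left(-4\right) - 4\right) \left(-4\right) + 100} = -128 - \frac{15}{\left(-12 - 4\right) \left(-4\right) + 100} = -128 - \frac{15}{\left(-16\right) \left(-4\right) + 100} = -128 - \frac{15}{64 + 100} = -128 - \frac{15}{164} = - \frac{21007}{164}$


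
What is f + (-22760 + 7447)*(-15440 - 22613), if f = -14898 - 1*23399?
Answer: 582667292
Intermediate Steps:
f = -38297 (f = -14898 - 23399 = -38297)
f + (-22760 + 7447)*(-15440 - 22613) = -38297 + (-22760 + 7447)*(-15440 - 22613) = -38297 - 15313*(-38053) = -38297 + 582705589 = 582667292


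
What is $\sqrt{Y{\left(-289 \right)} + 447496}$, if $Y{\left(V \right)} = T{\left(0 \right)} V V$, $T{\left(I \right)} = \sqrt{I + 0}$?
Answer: $2 \sqrt{111874} \approx 668.95$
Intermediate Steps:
$T{\left(I \right)} = \sqrt{I}$
$Y{\left(V \right)} = 0$ ($Y{\left(V \right)} = \sqrt{0} V V = 0 V V = 0 V = 0$)
$\sqrt{Y{\left(-289 \right)} + 447496} = \sqrt{0 + 447496} = \sqrt{447496} = 2 \sqrt{111874}$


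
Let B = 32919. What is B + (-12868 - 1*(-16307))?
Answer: 36358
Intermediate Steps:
B + (-12868 - 1*(-16307)) = 32919 + (-12868 - 1*(-16307)) = 32919 + (-12868 + 16307) = 32919 + 3439 = 36358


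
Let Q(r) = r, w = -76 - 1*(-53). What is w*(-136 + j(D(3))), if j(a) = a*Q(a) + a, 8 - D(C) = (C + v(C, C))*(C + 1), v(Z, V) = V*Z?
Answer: -32752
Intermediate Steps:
w = -23 (w = -76 + 53 = -23)
D(C) = 8 - (1 + C)*(C + C²) (D(C) = 8 - (C + C*C)*(C + 1) = 8 - (C + C²)*(1 + C) = 8 - (1 + C)*(C + C²))
j(a) = a + a² (j(a) = a*a + a = a² + a = a + a²)
w*(-136 + j(D(3))) = -23*(-136 + (8 - 1*3 - 1*3³ - 2*3²)*(1 + (8 - 1*3 - 1*3³ - 2*3²))) = -23*(-136 + (8 - 3 - 1*27 - 2*9)*(1 + (8 - 3 - 1*27 - 2*9))) = -23*(-136 + (8 - 3 - 27 - 18)*(1 + (8 - 3 - 27 - 18))) = -23*(-136 - 40*(1 - 40)) = -23*(-136 - 40*(-39)) = -23*(-136 + 1560) = -23*1424 = -32752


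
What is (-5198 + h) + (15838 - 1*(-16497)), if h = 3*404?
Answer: 28349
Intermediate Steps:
h = 1212
(-5198 + h) + (15838 - 1*(-16497)) = (-5198 + 1212) + (15838 - 1*(-16497)) = -3986 + (15838 + 16497) = -3986 + 32335 = 28349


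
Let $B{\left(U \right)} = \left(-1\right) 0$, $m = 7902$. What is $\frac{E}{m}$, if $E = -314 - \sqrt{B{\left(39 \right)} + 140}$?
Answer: $- \frac{157}{3951} - \frac{\sqrt{35}}{3951} \approx -0.041234$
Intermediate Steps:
$B{\left(U \right)} = 0$
$E = -314 - 2 \sqrt{35}$ ($E = -314 - \sqrt{0 + 140} = -314 - \sqrt{140} = -314 - 2 \sqrt{35} \approx -325.83$)
$\frac{E}{m} = \frac{-314 - 2 \sqrt{35}}{7902} = \left(-314 - 2 \sqrt{35}\right) \frac{1}{7902} = - \frac{157}{3951} - \frac{\sqrt{35}}{3951}$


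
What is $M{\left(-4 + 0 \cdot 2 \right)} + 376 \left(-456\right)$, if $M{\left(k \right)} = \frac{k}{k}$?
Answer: $-171455$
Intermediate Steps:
$M{\left(k \right)} = 1$
$M{\left(-4 + 0 \cdot 2 \right)} + 376 \left(-456\right) = 1 + 376 \left(-456\right) = 1 - 171456 = -171455$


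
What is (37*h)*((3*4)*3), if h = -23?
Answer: -30636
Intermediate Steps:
(37*h)*((3*4)*3) = (37*(-23))*((3*4)*3) = -10212*3 = -851*36 = -30636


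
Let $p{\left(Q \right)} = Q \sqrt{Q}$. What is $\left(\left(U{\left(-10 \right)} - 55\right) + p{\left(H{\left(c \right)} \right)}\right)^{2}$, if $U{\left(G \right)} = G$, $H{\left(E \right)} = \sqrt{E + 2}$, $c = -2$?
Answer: $4225$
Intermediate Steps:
$H{\left(E \right)} = \sqrt{2 + E}$
$p{\left(Q \right)} = Q^{\frac{3}{2}}$
$\left(\left(U{\left(-10 \right)} - 55\right) + p{\left(H{\left(c \right)} \right)}\right)^{2} = \left(\left(-10 - 55\right) + \left(\sqrt{2 - 2}\right)^{\frac{3}{2}}\right)^{2} = \left(-65 + \left(\sqrt{0}\right)^{\frac{3}{2}}\right)^{2} = \left(-65 + 0^{\frac{3}{2}}\right)^{2} = \left(-65 + 0\right)^{2} = \left(-65\right)^{2} = 4225$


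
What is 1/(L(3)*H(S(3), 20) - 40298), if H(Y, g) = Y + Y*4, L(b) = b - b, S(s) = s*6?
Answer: -1/40298 ≈ -2.4815e-5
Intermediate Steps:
S(s) = 6*s
L(b) = 0
H(Y, g) = 5*Y (H(Y, g) = Y + 4*Y = 5*Y)
1/(L(3)*H(S(3), 20) - 40298) = 1/(0*(5*(6*3)) - 40298) = 1/(0*(5*18) - 40298) = 1/(0*90 - 40298) = 1/(0 - 40298) = 1/(-40298) = -1/40298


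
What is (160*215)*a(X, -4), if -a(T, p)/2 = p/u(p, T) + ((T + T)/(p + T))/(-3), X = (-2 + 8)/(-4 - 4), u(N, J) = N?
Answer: -1169600/19 ≈ -61558.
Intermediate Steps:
X = -¾ (X = 6/(-8) = 6*(-⅛) = -¾ ≈ -0.75000)
a(T, p) = -2 + 4*T/(3*(T + p)) (a(T, p) = -2*(p/p + ((T + T)/(p + T))/(-3)) = -2*(1 + ((2*T)/(T + p))*(-⅓)) = -2*(1 + (2*T/(T + p))*(-⅓)) = -2*(1 - 2*T/(3*(T + p))) = -2 + 4*T/(3*(T + p)))
(160*215)*a(X, -4) = (160*215)*((-2*(-4) - ⅔*(-¾))/(-¾ - 4)) = 34400*((8 + ½)/(-19/4)) = 34400*(-4/19*17/2) = 34400*(-34/19) = -1169600/19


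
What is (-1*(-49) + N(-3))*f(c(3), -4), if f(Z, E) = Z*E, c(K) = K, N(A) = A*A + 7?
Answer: -780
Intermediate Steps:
N(A) = 7 + A² (N(A) = A² + 7 = 7 + A²)
f(Z, E) = E*Z
(-1*(-49) + N(-3))*f(c(3), -4) = (-1*(-49) + (7 + (-3)²))*(-4*3) = (49 + (7 + 9))*(-12) = (49 + 16)*(-12) = 65*(-12) = -780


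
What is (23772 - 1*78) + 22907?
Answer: 46601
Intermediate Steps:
(23772 - 1*78) + 22907 = (23772 - 78) + 22907 = 23694 + 22907 = 46601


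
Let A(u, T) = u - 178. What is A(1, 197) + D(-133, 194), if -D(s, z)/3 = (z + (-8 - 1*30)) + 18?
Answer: -699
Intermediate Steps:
D(s, z) = 60 - 3*z (D(s, z) = -3*((z + (-8 - 1*30)) + 18) = -3*((z + (-8 - 30)) + 18) = -3*((z - 38) + 18) = -3*((-38 + z) + 18) = -3*(-20 + z) = 60 - 3*z)
A(u, T) = -178 + u
A(1, 197) + D(-133, 194) = (-178 + 1) + (60 - 3*194) = -177 + (60 - 582) = -177 - 522 = -699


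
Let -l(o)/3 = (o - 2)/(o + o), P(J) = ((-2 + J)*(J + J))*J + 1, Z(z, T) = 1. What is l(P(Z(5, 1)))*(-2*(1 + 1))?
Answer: 18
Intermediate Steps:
P(J) = 1 + 2*J²*(-2 + J) (P(J) = ((-2 + J)*(2*J))*J + 1 = (2*J*(-2 + J))*J + 1 = 2*J²*(-2 + J) + 1 = 1 + 2*J²*(-2 + J))
l(o) = -3*(-2 + o)/(2*o) (l(o) = -3*(o - 2)/(o + o) = -3*(-2 + o)/(2*o))
l(P(Z(5, 1)))*(-2*(1 + 1)) = (-3/2 + 3/(1 - 4*1² + 2*1³))*(-2*(1 + 1)) = (-3/2 + 3/(1 - 4*1 + 2*1))*(-2*2) = (-3/2 + 3/(1 - 4 + 2))*(-4) = (-3/2 + 3/(-1))*(-4) = (-3/2 + 3*(-1))*(-4) = (-3/2 - 3)*(-4) = -9/2*(-4) = 18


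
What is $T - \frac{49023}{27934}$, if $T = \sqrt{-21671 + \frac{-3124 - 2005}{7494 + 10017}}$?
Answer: $- \frac{49023}{27934} + \frac{i \sqrt{6645179521110}}{17511} \approx -1.755 + 147.21 i$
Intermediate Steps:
$T = \frac{i \sqrt{6645179521110}}{17511}$ ($T = \sqrt{-21671 - \frac{5129}{17511}} = \sqrt{- \frac{379486010}{17511}} = \frac{i \sqrt{6645179521110}}{17511} \approx 147.21 i$)
$T - \frac{49023}{27934} = \frac{i \sqrt{6645179521110}}{17511} - \frac{49023}{27934} = - \frac{49023}{27934} + \frac{i \sqrt{6645179521110}}{17511}$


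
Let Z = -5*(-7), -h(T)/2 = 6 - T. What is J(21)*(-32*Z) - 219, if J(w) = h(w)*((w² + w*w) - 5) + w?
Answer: -29490939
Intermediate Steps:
h(T) = -12 + 2*T (h(T) = -2*(6 - T) = -12 + 2*T)
Z = 35
J(w) = w + (-12 + 2*w)*(-5 + 2*w²) (J(w) = (-12 + 2*w)*((w² + w*w) - 5) + w = (-12 + 2*w)*((w² + w²) - 5) + w = (-12 + 2*w)*(2*w² - 5) + w = (-12 + 2*w)*(-5 + 2*w²) + w = w + (-12 + 2*w)*(-5 + 2*w²))
J(21)*(-32*Z) - 219 = (60 - 9*21 + 4*21²*(-6 + 21))*(-32*35) - 219 = (60 - 189 + 4*441*15)*(-1120) - 219 = (60 - 189 + 26460)*(-1120) - 219 = 26331*(-1120) - 219 = -29490720 - 219 = -29490939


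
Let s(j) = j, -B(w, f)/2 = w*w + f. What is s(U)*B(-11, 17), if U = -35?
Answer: 9660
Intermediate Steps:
B(w, f) = -2*f - 2*w² (B(w, f) = -2*(w*w + f) = -2*(w² + f) = -2*(f + w²) = -2*f - 2*w²)
s(U)*B(-11, 17) = -35*(-2*17 - 2*(-11)²) = -35*(-34 - 2*121) = -35*(-34 - 242) = -35*(-276) = 9660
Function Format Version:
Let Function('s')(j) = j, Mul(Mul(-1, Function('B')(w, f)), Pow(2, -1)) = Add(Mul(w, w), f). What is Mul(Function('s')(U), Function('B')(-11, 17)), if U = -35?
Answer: 9660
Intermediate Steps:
Function('B')(w, f) = Add(Mul(-2, f), Mul(-2, Pow(w, 2))) (Function('B')(w, f) = Mul(-2, Add(Mul(w, w), f)) = Mul(-2, Add(Pow(w, 2), f)) = Mul(-2, Add(f, Pow(w, 2))) = Add(Mul(-2, f), Mul(-2, Pow(w, 2))))
Mul(Function('s')(U), Function('B')(-11, 17)) = Mul(-35, Add(Mul(-2, 17), Mul(-2, Pow(-11, 2)))) = Mul(-35, Add(-34, Mul(-2, 121))) = Mul(-35, Add(-34, -242)) = Mul(-35, -276) = 9660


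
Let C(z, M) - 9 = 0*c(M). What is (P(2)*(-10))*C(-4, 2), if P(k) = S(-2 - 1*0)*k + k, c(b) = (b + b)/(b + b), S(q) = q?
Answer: 180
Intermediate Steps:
c(b) = 1 (c(b) = (2*b)/((2*b)) = (2*b)*(1/(2*b)) = 1)
C(z, M) = 9 (C(z, M) = 9 + 0*1 = 9 + 0 = 9)
P(k) = -k (P(k) = (-2 - 1*0)*k + k = (-2 + 0)*k + k = -2*k + k = -k)
(P(2)*(-10))*C(-4, 2) = (-1*2*(-10))*9 = -2*(-10)*9 = 20*9 = 180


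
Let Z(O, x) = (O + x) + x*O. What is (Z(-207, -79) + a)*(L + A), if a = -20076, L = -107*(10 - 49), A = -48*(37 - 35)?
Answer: -16344693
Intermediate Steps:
A = -96 (A = -48*2 = -96)
Z(O, x) = O + x + O*x (Z(O, x) = (O + x) + O*x = O + x + O*x)
L = 4173 (L = -107*(-39) = 4173)
(Z(-207, -79) + a)*(L + A) = ((-207 - 79 - 207*(-79)) - 20076)*(4173 - 96) = ((-207 - 79 + 16353) - 20076)*4077 = (16067 - 20076)*4077 = -4009*4077 = -16344693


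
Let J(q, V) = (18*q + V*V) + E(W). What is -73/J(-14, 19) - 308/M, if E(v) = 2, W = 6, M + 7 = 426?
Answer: -64775/46509 ≈ -1.3927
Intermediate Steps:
M = 419 (M = -7 + 426 = 419)
J(q, V) = 2 + V² + 18*q (J(q, V) = (18*q + V*V) + 2 = (18*q + V²) + 2 = (V² + 18*q) + 2 = 2 + V² + 18*q)
-73/J(-14, 19) - 308/M = -73/(2 + 19² + 18*(-14)) - 308/419 = -73/(2 + 361 - 252) - 308*1/419 = -73/111 - 308/419 = -64775/46509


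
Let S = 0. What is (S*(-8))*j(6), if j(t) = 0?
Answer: 0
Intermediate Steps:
(S*(-8))*j(6) = (0*(-8))*0 = 0*0 = 0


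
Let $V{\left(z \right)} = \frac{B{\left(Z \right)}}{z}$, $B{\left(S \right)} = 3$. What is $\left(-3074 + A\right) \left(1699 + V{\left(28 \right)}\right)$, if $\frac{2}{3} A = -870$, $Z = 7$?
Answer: $- \frac{208330925}{28} \approx -7.4404 \cdot 10^{6}$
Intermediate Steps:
$A = -1305$ ($A = \frac{3}{2} \left(-870\right) = -1305$)
$V{\left(z \right)} = \frac{3}{z}$
$\left(-3074 + A\right) \left(1699 + V{\left(28 \right)}\right) = \left(-3074 - 1305\right) \left(1699 + \frac{3}{28}\right) = - 4379 \left(1699 + 3 \cdot \frac{1}{28}\right) = - 4379 \left(1699 + \frac{3}{28}\right) = \left(-4379\right) \frac{47575}{28} = - \frac{208330925}{28}$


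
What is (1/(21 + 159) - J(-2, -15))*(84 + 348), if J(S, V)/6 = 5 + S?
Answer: -38868/5 ≈ -7773.6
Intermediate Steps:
J(S, V) = 30 + 6*S (J(S, V) = 6*(5 + S) = 30 + 6*S)
(1/(21 + 159) - J(-2, -15))*(84 + 348) = (1/(21 + 159) - (30 + 6*(-2)))*(84 + 348) = (1/180 - (30 - 12))*432 = (1/180 - 1*18)*432 = (1/180 - 18)*432 = -3239/180*432 = -38868/5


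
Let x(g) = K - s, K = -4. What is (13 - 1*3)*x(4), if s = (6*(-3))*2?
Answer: 320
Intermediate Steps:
s = -36 (s = -18*2 = -36)
x(g) = 32 (x(g) = -4 - 1*(-36) = -4 + 36 = 32)
(13 - 1*3)*x(4) = (13 - 1*3)*32 = (13 - 3)*32 = 10*32 = 320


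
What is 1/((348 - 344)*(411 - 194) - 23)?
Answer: 1/845 ≈ 0.0011834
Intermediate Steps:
1/((348 - 344)*(411 - 194) - 23) = 1/(4*217 - 23) = 1/(868 - 23) = 1/845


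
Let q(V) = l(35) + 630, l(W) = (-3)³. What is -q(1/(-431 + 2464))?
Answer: -603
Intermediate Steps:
l(W) = -27
q(V) = 603 (q(V) = -27 + 630 = 603)
-q(1/(-431 + 2464)) = -1*603 = -603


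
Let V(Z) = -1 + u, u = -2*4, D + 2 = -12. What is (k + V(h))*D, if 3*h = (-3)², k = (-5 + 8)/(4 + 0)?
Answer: 231/2 ≈ 115.50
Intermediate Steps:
D = -14 (D = -2 - 12 = -14)
u = -8
k = ¾ (k = 3/4 = 3*(¼) = ¾ ≈ 0.75000)
h = 3 (h = (⅓)*(-3)² = (⅓)*9 = 3)
V(Z) = -9 (V(Z) = -1 - 8 = -9)
(k + V(h))*D = (¾ - 9)*(-14) = -33/4*(-14) = 231/2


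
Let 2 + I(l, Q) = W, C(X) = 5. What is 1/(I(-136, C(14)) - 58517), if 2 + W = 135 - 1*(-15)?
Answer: -1/58371 ≈ -1.7132e-5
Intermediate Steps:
W = 148 (W = -2 + (135 - 1*(-15)) = -2 + (135 + 15) = -2 + 150 = 148)
I(l, Q) = 146 (I(l, Q) = -2 + 148 = 146)
1/(I(-136, C(14)) - 58517) = 1/(146 - 58517) = 1/(-58371) = -1/58371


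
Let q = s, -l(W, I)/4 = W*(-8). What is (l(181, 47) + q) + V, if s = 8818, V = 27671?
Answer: 42281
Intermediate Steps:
l(W, I) = 32*W (l(W, I) = -4*W*(-8) = -(-32)*W = 32*W)
q = 8818
(l(181, 47) + q) + V = (32*181 + 8818) + 27671 = (5792 + 8818) + 27671 = 14610 + 27671 = 42281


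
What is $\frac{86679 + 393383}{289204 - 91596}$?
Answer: $\frac{240031}{98804} \approx 2.4294$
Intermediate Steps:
$\frac{86679 + 393383}{289204 - 91596} = \frac{480062}{197608} = 480062 \cdot \frac{1}{197608} = \frac{240031}{98804}$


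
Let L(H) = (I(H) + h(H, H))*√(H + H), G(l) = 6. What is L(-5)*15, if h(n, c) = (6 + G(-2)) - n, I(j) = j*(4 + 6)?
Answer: -495*I*√10 ≈ -1565.3*I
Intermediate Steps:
I(j) = 10*j (I(j) = j*10 = 10*j)
h(n, c) = 12 - n (h(n, c) = (6 + 6) - n = 12 - n)
L(H) = √2*√H*(12 + 9*H) (L(H) = (10*H + (12 - H))*√(H + H) = (12 + 9*H)*√(2*H) = (12 + 9*H)*(√2*√H) = √2*√H*(12 + 9*H))
L(-5)*15 = (√2*√(-5)*(12 + 9*(-5)))*15 = (√2*(I*√5)*(12 - 45))*15 = (√2*(I*√5)*(-33))*15 = -33*I*√10*15 = -495*I*√10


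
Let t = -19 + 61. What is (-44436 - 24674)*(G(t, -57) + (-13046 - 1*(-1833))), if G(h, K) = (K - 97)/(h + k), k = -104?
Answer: 24017521860/31 ≈ 7.7476e+8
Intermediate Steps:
t = 42
G(h, K) = (-97 + K)/(-104 + h) (G(h, K) = (K - 97)/(h - 104) = (-97 + K)/(-104 + h))
(-44436 - 24674)*(G(t, -57) + (-13046 - 1*(-1833))) = (-44436 - 24674)*((-97 - 57)/(-104 + 42) + (-13046 - 1*(-1833))) = -69110*(-154/(-62) + (-13046 + 1833)) = -69110*(-1/62*(-154) - 11213) = -69110*(77/31 - 11213) = -69110*(-347526/31) = 24017521860/31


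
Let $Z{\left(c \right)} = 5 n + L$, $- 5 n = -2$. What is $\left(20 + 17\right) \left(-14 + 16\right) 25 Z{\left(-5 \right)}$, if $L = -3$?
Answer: $-1850$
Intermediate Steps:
$n = \frac{2}{5}$ ($n = \left(- \frac{1}{5}\right) \left(-2\right) = \frac{2}{5} \approx 0.4$)
$Z{\left(c \right)} = -1$ ($Z{\left(c \right)} = 5 \cdot \frac{2}{5} - 3 = 2 - 3 = -1$)
$\left(20 + 17\right) \left(-14 + 16\right) 25 Z{\left(-5 \right)} = \left(20 + 17\right) \left(-14 + 16\right) 25 \left(-1\right) = 37 \cdot 2 \cdot 25 \left(-1\right) = 74 \cdot 25 \left(-1\right) = 1850 \left(-1\right) = -1850$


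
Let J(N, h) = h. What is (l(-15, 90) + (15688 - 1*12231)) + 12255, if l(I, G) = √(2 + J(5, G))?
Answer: 15712 + 2*√23 ≈ 15722.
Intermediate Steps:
l(I, G) = √(2 + G)
(l(-15, 90) + (15688 - 1*12231)) + 12255 = (√(2 + 90) + (15688 - 1*12231)) + 12255 = (√92 + (15688 - 12231)) + 12255 = (2*√23 + 3457) + 12255 = (3457 + 2*√23) + 12255 = 15712 + 2*√23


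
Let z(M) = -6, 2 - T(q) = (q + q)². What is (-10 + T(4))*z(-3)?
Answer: 432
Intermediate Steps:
T(q) = 2 - 4*q² (T(q) = 2 - (q + q)² = 2 - (2*q)² = 2 - 4*q²)
(-10 + T(4))*z(-3) = (-10 + (2 - 4*4²))*(-6) = (-10 + (2 - 4*16))*(-6) = (-10 + (2 - 64))*(-6) = (-10 - 62)*(-6) = -72*(-6) = 432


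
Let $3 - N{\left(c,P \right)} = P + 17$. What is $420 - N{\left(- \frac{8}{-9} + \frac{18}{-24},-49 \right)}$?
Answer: $385$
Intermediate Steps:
$N{\left(c,P \right)} = -14 - P$ ($N{\left(c,P \right)} = 3 - \left(P + 17\right) = 3 - \left(17 + P\right) = -14 - P$)
$420 - N{\left(- \frac{8}{-9} + \frac{18}{-24},-49 \right)} = 420 - \left(-14 - -49\right) = 420 - \left(-14 + 49\right) = 420 - 35 = 385$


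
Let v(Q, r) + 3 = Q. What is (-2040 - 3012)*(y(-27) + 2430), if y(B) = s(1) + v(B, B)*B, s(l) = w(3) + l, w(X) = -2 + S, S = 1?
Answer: -16368480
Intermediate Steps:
v(Q, r) = -3 + Q
w(X) = -1 (w(X) = -2 + 1 = -1)
s(l) = -1 + l
y(B) = B*(-3 + B) (y(B) = (-1 + 1) + (-3 + B)*B = 0 + B*(-3 + B) = B*(-3 + B))
(-2040 - 3012)*(y(-27) + 2430) = (-2040 - 3012)*(-27*(-3 - 27) + 2430) = -5052*(-27*(-30) + 2430) = -5052*(810 + 2430) = -5052*3240 = -16368480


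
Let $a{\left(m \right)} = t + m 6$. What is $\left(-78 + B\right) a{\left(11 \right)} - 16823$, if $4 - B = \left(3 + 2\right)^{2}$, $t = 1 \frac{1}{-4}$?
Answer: $- \frac{93329}{4} \approx -23332.0$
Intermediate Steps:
$t = - \frac{1}{4}$ ($t = 1 \left(- \frac{1}{4}\right) = - \frac{1}{4} \approx -0.25$)
$B = -21$ ($B = 4 - \left(3 + 2\right)^{2} = 4 - 5^{2} = 4 - 25 = -21$)
$a{\left(m \right)} = - \frac{1}{4} + 6 m$ ($a{\left(m \right)} = - \frac{1}{4} + m 6 = - \frac{1}{4} + 6 m$)
$\left(-78 + B\right) a{\left(11 \right)} - 16823 = \left(-78 - 21\right) \left(- \frac{1}{4} + 6 \cdot 11\right) - 16823 = - 99 \left(- \frac{1}{4} + 66\right) - 16823 = \left(-99\right) \frac{263}{4} - 16823 = - \frac{26037}{4} - 16823 = - \frac{93329}{4}$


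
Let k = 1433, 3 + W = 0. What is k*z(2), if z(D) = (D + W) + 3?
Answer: 2866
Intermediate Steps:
W = -3 (W = -3 + 0 = -3)
z(D) = D (z(D) = (D - 3) + 3 = (-3 + D) + 3 = D)
k*z(2) = 1433*2 = 2866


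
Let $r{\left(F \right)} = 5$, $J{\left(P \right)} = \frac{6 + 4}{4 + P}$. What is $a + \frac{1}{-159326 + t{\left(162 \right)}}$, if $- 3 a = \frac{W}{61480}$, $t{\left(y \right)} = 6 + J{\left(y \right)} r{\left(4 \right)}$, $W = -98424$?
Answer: $\frac{10845815836}{20324573295} \approx 0.53363$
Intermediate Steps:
$J{\left(P \right)} = \frac{10}{4 + P}$
$t{\left(y \right)} = 6 + \frac{50}{4 + y}$ ($t{\left(y \right)} = 6 + \frac{10}{4 + y} 5 = 6 + \frac{50}{4 + y}$)
$a = \frac{4101}{7685}$ ($a = - \frac{\left(-98424\right) \frac{1}{61480}}{3} = \left(- \frac{1}{3}\right) \left(- \frac{12303}{7685}\right) = \frac{4101}{7685} \approx 0.53364$)
$a + \frac{1}{-159326 + t{\left(162 \right)}} = \frac{4101}{7685} + \frac{1}{-159326 + \frac{2 \left(37 + 3 \cdot 162\right)}{4 + 162}} = \frac{4101}{7685} + \frac{1}{-159326 + \frac{2 \left(37 + 486\right)}{166}} = \frac{4101}{7685} + \frac{1}{-159326 + 2 \cdot \frac{1}{166} \cdot 523} = \frac{4101}{7685} + \frac{1}{-159326 + \frac{523}{83}} = \frac{4101}{7685} + \frac{1}{- \frac{13223535}{83}} = \frac{4101}{7685} - \frac{83}{13223535} = \frac{10845815836}{20324573295}$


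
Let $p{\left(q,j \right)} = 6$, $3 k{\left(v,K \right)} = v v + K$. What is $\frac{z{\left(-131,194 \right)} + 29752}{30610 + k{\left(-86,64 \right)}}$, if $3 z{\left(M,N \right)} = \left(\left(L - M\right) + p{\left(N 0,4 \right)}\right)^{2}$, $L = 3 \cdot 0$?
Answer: $\frac{21605}{19858} \approx 1.088$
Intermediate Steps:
$k{\left(v,K \right)} = \frac{K}{3} + \frac{v^{2}}{3}$ ($k{\left(v,K \right)} = \frac{v v + K}{3} = \frac{v^{2} + K}{3} = \frac{K + v^{2}}{3} = \frac{K}{3} + \frac{v^{2}}{3}$)
$L = 0$
$z{\left(M,N \right)} = \frac{\left(6 - M\right)^{2}}{3}$ ($z{\left(M,N \right)} = \frac{\left(\left(0 - M\right) + 6\right)^{2}}{3} = \frac{\left(- M + 6\right)^{2}}{3} = \frac{\left(6 - M\right)^{2}}{3}$)
$\frac{z{\left(-131,194 \right)} + 29752}{30610 + k{\left(-86,64 \right)}} = \frac{\frac{\left(6 - -131\right)^{2}}{3} + 29752}{30610 + \left(\frac{1}{3} \cdot 64 + \frac{\left(-86\right)^{2}}{3}\right)} = \frac{\frac{\left(6 + 131\right)^{2}}{3} + 29752}{30610 + \left(\frac{64}{3} + \frac{1}{3} \cdot 7396\right)} = \frac{\frac{137^{2}}{3} + 29752}{30610 + \left(\frac{64}{3} + \frac{7396}{3}\right)} = \frac{\frac{1}{3} \cdot 18769 + 29752}{30610 + \frac{7460}{3}} = \frac{\frac{18769}{3} + 29752}{\frac{99290}{3}} = \frac{108025}{3} \cdot \frac{3}{99290} = \frac{21605}{19858}$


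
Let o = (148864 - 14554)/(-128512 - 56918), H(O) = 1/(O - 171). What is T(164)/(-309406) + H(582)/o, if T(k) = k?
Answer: -1107103097/284660791041 ≈ -0.0038892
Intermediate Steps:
H(O) = 1/(-171 + O)
o = -4477/6181 (o = 134310/(-185430) = 134310*(-1/185430) = -4477/6181 ≈ -0.72432)
T(164)/(-309406) + H(582)/o = 164/(-309406) + 1/((-171 + 582)*(-4477/6181)) = 164*(-1/309406) - 6181/4477/411 = -82/154703 + (1/411)*(-6181/4477) = -82/154703 - 6181/1840047 = -1107103097/284660791041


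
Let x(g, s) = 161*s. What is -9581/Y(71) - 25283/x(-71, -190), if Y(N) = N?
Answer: -291287697/2171890 ≈ -134.12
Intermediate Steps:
-9581/Y(71) - 25283/x(-71, -190) = -9581/71 - 25283/(161*(-190)) = -9581*1/71 - 25283/(-30590) = -9581/71 - 25283*(-1/30590) = -9581/71 + 25283/30590 = -291287697/2171890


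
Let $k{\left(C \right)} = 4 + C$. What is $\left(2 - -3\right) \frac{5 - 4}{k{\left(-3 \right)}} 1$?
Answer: $5$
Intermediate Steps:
$\left(2 - -3\right) \frac{5 - 4}{k{\left(-3 \right)}} 1 = \left(2 - -3\right) \frac{5 - 4}{4 - 3} \cdot 1 = \left(2 + 3\right) 1 \cdot 1^{-1} \cdot 1 = 5 \cdot 1 \cdot 1 \cdot 1 = 5 \cdot 1 \cdot 1 = 5 \cdot 1 = 5$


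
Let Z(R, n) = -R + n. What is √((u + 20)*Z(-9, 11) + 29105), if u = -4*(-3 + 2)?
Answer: √29585 ≈ 172.00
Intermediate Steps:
Z(R, n) = n - R
u = 4 (u = -4*(-1) = 4)
√((u + 20)*Z(-9, 11) + 29105) = √((4 + 20)*(11 - 1*(-9)) + 29105) = √(24*(11 + 9) + 29105) = √(24*20 + 29105) = √(480 + 29105) = √29585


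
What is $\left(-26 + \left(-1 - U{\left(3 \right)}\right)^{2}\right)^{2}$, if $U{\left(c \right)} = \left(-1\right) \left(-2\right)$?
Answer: $289$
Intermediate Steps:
$U{\left(c \right)} = 2$
$\left(-26 + \left(-1 - U{\left(3 \right)}\right)^{2}\right)^{2} = \left(-26 + \left(-1 - 2\right)^{2}\right)^{2} = \left(-26 + \left(-3\right)^{2}\right)^{2} = \left(-26 + 9\right)^{2} = \left(-17\right)^{2} = 289$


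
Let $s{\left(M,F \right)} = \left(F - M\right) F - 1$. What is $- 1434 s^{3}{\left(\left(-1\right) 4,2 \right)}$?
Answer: $-1908654$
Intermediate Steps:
$s{\left(M,F \right)} = -1 + F \left(F - M\right)$ ($s{\left(M,F \right)} = F \left(F - M\right) - 1 = -1 + F \left(F - M\right)$)
$- 1434 s^{3}{\left(\left(-1\right) 4,2 \right)} = - 1434 \left(-1 + 2^{2} - 2 \left(\left(-1\right) 4\right)\right)^{3} = - 1434 \left(-1 + 4 - 2 \left(-4\right)\right)^{3} = - 1434 \left(-1 + 4 + 8\right)^{3} = - 1434 \cdot 11^{3} = \left(-1434\right) 1331 = -1908654$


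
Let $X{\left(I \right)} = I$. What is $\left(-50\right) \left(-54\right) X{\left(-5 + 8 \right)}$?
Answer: $8100$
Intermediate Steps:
$\left(-50\right) \left(-54\right) X{\left(-5 + 8 \right)} = \left(-50\right) \left(-54\right) \left(-5 + 8\right) = 2700 \cdot 3 = 8100$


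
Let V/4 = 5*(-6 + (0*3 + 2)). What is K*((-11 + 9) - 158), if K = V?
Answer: 12800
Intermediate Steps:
V = -80 (V = 4*(5*(-6 + (0*3 + 2))) = 4*(5*(-6 + (0 + 2))) = 4*(5*(-6 + 2)) = 4*(5*(-4)) = 4*(-20) = -80)
K = -80
K*((-11 + 9) - 158) = -80*((-11 + 9) - 158) = -80*(-2 - 158) = -80*(-160) = 12800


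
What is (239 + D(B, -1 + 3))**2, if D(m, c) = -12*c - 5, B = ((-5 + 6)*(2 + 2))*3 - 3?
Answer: 44100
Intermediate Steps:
B = 9 (B = (1*4)*3 - 3 = 4*3 - 3 = 12 - 3 = 9)
D(m, c) = -5 - 12*c
(239 + D(B, -1 + 3))**2 = (239 + (-5 - 12*(-1 + 3)))**2 = (239 + (-5 - 12*2))**2 = (239 + (-5 - 24))**2 = (239 - 29)**2 = 210**2 = 44100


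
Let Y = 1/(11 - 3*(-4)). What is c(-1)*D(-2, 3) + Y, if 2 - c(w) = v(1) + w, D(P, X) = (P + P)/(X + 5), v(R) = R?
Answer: -22/23 ≈ -0.95652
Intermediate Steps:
D(P, X) = 2*P/(5 + X) (D(P, X) = (2*P)/(5 + X) = 2*P/(5 + X))
c(w) = 1 - w (c(w) = 2 - (1 + w) = 2 + (-1 - w) = 1 - w)
Y = 1/23 (Y = 1/(11 + 12) = 1/23 ≈ 0.043478)
c(-1)*D(-2, 3) + Y = (1 - 1*(-1))*(2*(-2)/(5 + 3)) + 1/23 = (1 + 1)*(2*(-2)/8) + 1/23 = 2*(2*(-2)*(1/8)) + 1/23 = 2*(-1/2) + 1/23 = -1 + 1/23 = -22/23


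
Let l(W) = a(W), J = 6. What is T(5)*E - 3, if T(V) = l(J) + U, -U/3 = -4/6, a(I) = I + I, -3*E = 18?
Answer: -87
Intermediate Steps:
E = -6 (E = -⅓*18 = -6)
a(I) = 2*I
U = 2 (U = -(-12)/6 = -3*(-⅔) = 2)
l(W) = 2*W
T(V) = 14 (T(V) = 2*6 + 2 = 12 + 2 = 14)
T(5)*E - 3 = 14*(-6) - 3 = -84 - 3 = -87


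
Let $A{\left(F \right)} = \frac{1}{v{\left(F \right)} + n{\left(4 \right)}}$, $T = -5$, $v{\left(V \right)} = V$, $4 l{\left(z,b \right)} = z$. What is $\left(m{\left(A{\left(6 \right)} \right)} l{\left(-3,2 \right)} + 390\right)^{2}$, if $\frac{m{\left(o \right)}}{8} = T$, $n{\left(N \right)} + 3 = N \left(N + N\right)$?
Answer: $176400$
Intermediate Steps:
$l{\left(z,b \right)} = \frac{z}{4}$
$n{\left(N \right)} = -3 + 2 N^{2}$ ($n{\left(N \right)} = -3 + N \left(N + N\right) = -3 + N 2 N = -3 + 2 N^{2}$)
$A{\left(F \right)} = \frac{1}{29 + F}$ ($A{\left(F \right)} = \frac{1}{F - \left(3 - 2 \cdot 4^{2}\right)} = \frac{1}{F + \left(-3 + 2 \cdot 16\right)} = \frac{1}{F + \left(-3 + 32\right)} = \frac{1}{F + 29} = \frac{1}{29 + F}$)
$m{\left(o \right)} = -40$ ($m{\left(o \right)} = 8 \left(-5\right) = -40$)
$\left(m{\left(A{\left(6 \right)} \right)} l{\left(-3,2 \right)} + 390\right)^{2} = \left(- 40 \cdot \frac{1}{4} \left(-3\right) + 390\right)^{2} = \left(\left(-40\right) \left(- \frac{3}{4}\right) + 390\right)^{2} = \left(30 + 390\right)^{2} = 420^{2} = 176400$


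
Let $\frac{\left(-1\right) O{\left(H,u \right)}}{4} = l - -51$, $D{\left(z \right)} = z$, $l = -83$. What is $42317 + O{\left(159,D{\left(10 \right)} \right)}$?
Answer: $42445$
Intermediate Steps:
$O{\left(H,u \right)} = 128$ ($O{\left(H,u \right)} = - 4 \left(-83 - -51\right) = - 4 \left(-83 + 51\right) = \left(-4\right) \left(-32\right) = 128$)
$42317 + O{\left(159,D{\left(10 \right)} \right)} = 42317 + 128 = 42445$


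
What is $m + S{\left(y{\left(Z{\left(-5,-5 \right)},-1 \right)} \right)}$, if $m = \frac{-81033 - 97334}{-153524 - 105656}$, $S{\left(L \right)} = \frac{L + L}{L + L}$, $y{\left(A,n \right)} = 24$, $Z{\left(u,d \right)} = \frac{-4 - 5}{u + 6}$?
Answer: $\frac{437547}{259180} \approx 1.6882$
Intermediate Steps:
$Z{\left(u,d \right)} = - \frac{9}{6 + u}$
$S{\left(L \right)} = 1$ ($S{\left(L \right)} = \frac{2 L}{2 L} = 2 L \frac{1}{2 L} = 1$)
$m = \frac{178367}{259180}$ ($m = - \frac{178367}{-259180} = \left(-178367\right) \left(- \frac{1}{259180}\right) = \frac{178367}{259180} \approx 0.6882$)
$m + S{\left(y{\left(Z{\left(-5,-5 \right)},-1 \right)} \right)} = \frac{178367}{259180} + 1 = \frac{437547}{259180}$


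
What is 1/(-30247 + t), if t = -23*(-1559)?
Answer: 1/5610 ≈ 0.00017825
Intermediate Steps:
t = 35857
1/(-30247 + t) = 1/(-30247 + 35857) = 1/5610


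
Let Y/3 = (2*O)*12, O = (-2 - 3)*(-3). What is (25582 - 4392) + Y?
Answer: 22270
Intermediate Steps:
O = 15 (O = -5*(-3) = 15)
Y = 1080 (Y = 3*((2*15)*12) = 3*(30*12) = 3*360 = 1080)
(25582 - 4392) + Y = (25582 - 4392) + 1080 = 21190 + 1080 = 22270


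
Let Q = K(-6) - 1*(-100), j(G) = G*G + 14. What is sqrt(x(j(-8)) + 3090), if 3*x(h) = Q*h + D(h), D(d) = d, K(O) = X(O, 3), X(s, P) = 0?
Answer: 2*sqrt(1429) ≈ 75.604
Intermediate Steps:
K(O) = 0
j(G) = 14 + G**2 (j(G) = G**2 + 14 = 14 + G**2)
Q = 100 (Q = 0 - 1*(-100) = 0 + 100 = 100)
x(h) = 101*h/3 (x(h) = (100*h + h)/3 = (101*h)/3 = 101*h/3)
sqrt(x(j(-8)) + 3090) = sqrt(101*(14 + (-8)**2)/3 + 3090) = sqrt(101*(14 + 64)/3 + 3090) = sqrt((101/3)*78 + 3090) = sqrt(2626 + 3090) = sqrt(5716) = 2*sqrt(1429)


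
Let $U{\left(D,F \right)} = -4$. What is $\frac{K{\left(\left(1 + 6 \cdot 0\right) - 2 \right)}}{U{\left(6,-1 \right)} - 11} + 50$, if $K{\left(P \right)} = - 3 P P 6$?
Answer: $\frac{256}{5} \approx 51.2$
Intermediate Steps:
$K{\left(P \right)} = - 18 P^{2}$ ($K{\left(P \right)} = - 3 P^{2} \cdot 6 = - 18 P^{2}$)
$\frac{K{\left(\left(1 + 6 \cdot 0\right) - 2 \right)}}{U{\left(6,-1 \right)} - 11} + 50 = \frac{\left(-18\right) \left(\left(1 + 6 \cdot 0\right) - 2\right)^{2}}{-4 - 11} + 50 = \frac{\left(-18\right) \left(\left(1 + 0\right) - 2\right)^{2}}{-15} + 50 = - \frac{\left(-18\right) \left(1 - 2\right)^{2}}{15} + 50 = - \frac{\left(-18\right) \left(-1\right)^{2}}{15} + 50 = - \frac{\left(-18\right) 1}{15} + 50 = \left(- \frac{1}{15}\right) \left(-18\right) + 50 = \frac{6}{5} + 50 = \frac{256}{5}$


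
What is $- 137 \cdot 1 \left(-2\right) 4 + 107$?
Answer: $1203$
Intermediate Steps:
$- 137 \cdot 1 \left(-2\right) 4 + 107 = - 137 \left(\left(-2\right) 4\right) + 107 = \left(-137\right) \left(-8\right) + 107 = 1096 + 107 = 1203$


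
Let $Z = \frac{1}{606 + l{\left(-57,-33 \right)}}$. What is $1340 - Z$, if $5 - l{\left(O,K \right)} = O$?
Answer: $\frac{895119}{668} \approx 1340.0$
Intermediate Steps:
$l{\left(O,K \right)} = 5 - O$
$Z = \frac{1}{668}$ ($Z = \frac{1}{606 + \left(5 - -57\right)} = \frac{1}{606 + \left(5 + 57\right)} = \frac{1}{606 + 62} = \frac{1}{668} \approx 0.001497$)
$1340 - Z = 1340 - \frac{1}{668} = \frac{895119}{668}$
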